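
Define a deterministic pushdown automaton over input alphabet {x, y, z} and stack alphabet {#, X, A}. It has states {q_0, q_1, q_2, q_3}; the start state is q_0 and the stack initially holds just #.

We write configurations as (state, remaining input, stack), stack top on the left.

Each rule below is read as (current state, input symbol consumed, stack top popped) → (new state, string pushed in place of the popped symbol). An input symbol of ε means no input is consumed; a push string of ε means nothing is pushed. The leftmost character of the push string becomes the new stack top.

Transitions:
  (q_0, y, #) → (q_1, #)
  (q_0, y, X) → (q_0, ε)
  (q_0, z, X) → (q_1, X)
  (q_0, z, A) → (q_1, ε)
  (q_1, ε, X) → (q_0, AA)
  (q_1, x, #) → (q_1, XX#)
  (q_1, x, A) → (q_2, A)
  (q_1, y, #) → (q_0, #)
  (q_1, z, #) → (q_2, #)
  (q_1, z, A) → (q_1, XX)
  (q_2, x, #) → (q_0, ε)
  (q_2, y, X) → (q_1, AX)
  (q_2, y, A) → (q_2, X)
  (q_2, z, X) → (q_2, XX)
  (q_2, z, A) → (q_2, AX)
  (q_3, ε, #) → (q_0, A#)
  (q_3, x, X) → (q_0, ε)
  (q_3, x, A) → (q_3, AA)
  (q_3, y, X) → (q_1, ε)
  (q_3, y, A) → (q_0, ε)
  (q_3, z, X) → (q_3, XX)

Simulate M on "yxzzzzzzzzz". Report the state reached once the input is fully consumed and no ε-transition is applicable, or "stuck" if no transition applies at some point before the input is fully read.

q_1

(q_0, yxzzzzzzzzz, #) ⊢ (q_1, xzzzzzzzzz, #) ⊢ (q_1, zzzzzzzzz, XX#) ⊢ (q_0, zzzzzzzzz, AAX#) ⊢ (q_1, zzzzzzzz, AX#) ⊢ (q_1, zzzzzzz, XXX#) ⊢ (q_0, zzzzzzz, AAXX#) ⊢ (q_1, zzzzzz, AXX#) ⊢ (q_1, zzzzz, XXXX#) ⊢ (q_0, zzzzz, AAXXX#) ⊢ (q_1, zzzz, AXXX#) ⊢ (q_1, zzz, XXXXX#) ⊢ (q_0, zzz, AAXXXX#) ⊢ (q_1, zz, AXXXX#) ⊢ (q_1, z, XXXXXX#) ⊢ (q_0, z, AAXXXXX#) ⊢ (q_1, ε, AXXXXX#)
All input consumed; M is in state q_1.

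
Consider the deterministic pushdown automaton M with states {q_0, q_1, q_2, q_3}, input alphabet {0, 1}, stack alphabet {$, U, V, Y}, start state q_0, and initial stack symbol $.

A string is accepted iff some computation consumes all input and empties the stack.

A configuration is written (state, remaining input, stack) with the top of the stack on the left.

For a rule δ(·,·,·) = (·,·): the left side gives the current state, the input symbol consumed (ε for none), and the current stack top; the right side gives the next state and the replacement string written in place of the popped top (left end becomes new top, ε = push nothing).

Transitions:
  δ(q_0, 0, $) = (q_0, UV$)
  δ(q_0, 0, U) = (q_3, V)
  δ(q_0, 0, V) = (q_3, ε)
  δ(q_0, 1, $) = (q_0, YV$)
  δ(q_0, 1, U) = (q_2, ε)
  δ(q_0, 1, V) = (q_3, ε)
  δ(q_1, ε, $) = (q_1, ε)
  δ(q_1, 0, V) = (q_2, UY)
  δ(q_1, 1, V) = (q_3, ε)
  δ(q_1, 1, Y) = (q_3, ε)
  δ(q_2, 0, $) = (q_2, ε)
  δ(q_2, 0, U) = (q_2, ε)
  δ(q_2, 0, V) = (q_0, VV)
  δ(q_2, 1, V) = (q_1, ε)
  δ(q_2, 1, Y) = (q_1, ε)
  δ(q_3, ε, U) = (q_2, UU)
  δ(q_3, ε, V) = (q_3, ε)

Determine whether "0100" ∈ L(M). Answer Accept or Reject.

(q_0, 0100, $)
  read 0, top $: go to q_0, push UV$ → (q_0, 100, UV$)
  read 1, top U: go to q_2, push ε → (q_2, 00, V$)
  read 0, top V: go to q_0, push VV → (q_0, 0, VV$)
  read 0, top V: go to q_3, push ε → (q_3, ε, V$)
  ε-move, top V: go to q_3, push ε → (q_3, ε, $)
All input consumed; stack is $, not empty, and no further ε-move applies.

Reject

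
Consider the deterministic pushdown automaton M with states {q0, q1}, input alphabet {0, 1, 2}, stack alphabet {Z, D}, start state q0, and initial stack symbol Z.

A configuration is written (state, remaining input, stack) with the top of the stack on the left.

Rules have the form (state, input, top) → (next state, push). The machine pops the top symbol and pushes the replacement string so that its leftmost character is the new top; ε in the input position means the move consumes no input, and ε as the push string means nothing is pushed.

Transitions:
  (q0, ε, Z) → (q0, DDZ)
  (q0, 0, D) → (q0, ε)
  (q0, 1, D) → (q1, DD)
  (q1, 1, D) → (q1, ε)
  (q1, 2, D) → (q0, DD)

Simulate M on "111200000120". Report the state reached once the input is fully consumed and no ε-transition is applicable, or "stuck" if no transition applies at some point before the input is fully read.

(q0, 111200000120, Z) ⊢ (q0, 111200000120, DDZ) ⊢ (q1, 11200000120, DDDZ) ⊢ (q1, 1200000120, DDZ) ⊢ (q1, 200000120, DZ) ⊢ (q0, 00000120, DDZ) ⊢ (q0, 0000120, DZ) ⊢ (q0, 000120, Z) ⊢ (q0, 000120, DDZ) ⊢ (q0, 00120, DZ) ⊢ (q0, 0120, Z) ⊢ (q0, 0120, DDZ) ⊢ (q0, 120, DZ) ⊢ (q1, 20, DDZ) ⊢ (q0, 0, DDDZ) ⊢ (q0, ε, DDZ)
All input consumed; M is in state q0.

q0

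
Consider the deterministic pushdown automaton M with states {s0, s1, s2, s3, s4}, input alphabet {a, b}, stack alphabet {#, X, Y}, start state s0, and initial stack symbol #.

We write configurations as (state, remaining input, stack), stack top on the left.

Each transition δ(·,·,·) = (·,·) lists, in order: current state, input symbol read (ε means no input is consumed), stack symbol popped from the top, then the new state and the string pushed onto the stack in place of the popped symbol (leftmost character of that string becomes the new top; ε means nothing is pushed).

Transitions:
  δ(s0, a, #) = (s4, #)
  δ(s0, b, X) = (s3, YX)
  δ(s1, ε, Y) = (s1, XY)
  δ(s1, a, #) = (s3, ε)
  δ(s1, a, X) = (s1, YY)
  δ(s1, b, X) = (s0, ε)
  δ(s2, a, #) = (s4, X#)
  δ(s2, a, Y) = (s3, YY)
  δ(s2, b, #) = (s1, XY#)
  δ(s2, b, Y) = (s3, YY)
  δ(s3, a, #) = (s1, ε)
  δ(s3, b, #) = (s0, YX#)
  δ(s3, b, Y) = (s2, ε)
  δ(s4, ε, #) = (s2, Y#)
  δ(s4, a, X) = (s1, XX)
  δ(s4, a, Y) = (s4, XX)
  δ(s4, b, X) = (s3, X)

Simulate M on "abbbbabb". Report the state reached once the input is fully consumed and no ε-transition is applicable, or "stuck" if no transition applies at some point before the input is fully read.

s3

(s0, abbbbabb, #) ⊢ (s4, bbbbabb, #) ⊢ (s2, bbbbabb, Y#) ⊢ (s3, bbbabb, YY#) ⊢ (s2, bbabb, Y#) ⊢ (s3, babb, YY#) ⊢ (s2, abb, Y#) ⊢ (s3, bb, YY#) ⊢ (s2, b, Y#) ⊢ (s3, ε, YY#)
All input consumed; M is in state s3.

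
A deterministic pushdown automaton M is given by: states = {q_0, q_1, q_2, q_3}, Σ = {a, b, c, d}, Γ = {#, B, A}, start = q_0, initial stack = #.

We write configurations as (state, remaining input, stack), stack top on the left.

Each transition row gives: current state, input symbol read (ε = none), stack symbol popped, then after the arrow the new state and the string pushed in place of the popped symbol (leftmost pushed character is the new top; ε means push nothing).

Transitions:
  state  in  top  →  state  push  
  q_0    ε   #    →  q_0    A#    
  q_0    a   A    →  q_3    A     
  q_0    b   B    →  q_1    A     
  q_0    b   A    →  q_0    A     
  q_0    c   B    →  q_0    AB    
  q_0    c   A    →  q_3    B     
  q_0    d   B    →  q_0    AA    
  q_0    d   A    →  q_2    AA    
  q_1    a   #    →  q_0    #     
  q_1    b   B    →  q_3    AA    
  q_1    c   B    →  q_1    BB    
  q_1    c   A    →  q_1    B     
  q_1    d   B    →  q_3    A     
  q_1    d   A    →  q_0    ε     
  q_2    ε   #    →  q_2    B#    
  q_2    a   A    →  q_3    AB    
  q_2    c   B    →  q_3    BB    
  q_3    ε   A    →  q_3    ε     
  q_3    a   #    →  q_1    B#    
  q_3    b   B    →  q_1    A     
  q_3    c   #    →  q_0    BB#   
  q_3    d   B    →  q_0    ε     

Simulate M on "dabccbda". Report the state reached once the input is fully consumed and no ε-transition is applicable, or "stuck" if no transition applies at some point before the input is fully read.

(q_0, dabccbda, #)
  ε-move, top #: go to q_0, push A# → (q_0, dabccbda, A#)
  read d, top A: go to q_2, push AA → (q_2, abccbda, AA#)
  read a, top A: go to q_3, push AB → (q_3, bccbda, ABA#)
  ε-move, top A: go to q_3, push ε → (q_3, bccbda, BA#)
  read b, top B: go to q_1, push A → (q_1, ccbda, AA#)
  read c, top A: go to q_1, push B → (q_1, cbda, BA#)
  read c, top B: go to q_1, push BB → (q_1, bda, BBA#)
  read b, top B: go to q_3, push AA → (q_3, da, AABA#)
  ε-move, top A: go to q_3, push ε → (q_3, da, ABA#)
  ε-move, top A: go to q_3, push ε → (q_3, da, BA#)
  read d, top B: go to q_0, push ε → (q_0, a, A#)
  read a, top A: go to q_3, push A → (q_3, ε, A#)
  ε-move, top A: go to q_3, push ε → (q_3, ε, #)
All input consumed; M is in state q_3.

q_3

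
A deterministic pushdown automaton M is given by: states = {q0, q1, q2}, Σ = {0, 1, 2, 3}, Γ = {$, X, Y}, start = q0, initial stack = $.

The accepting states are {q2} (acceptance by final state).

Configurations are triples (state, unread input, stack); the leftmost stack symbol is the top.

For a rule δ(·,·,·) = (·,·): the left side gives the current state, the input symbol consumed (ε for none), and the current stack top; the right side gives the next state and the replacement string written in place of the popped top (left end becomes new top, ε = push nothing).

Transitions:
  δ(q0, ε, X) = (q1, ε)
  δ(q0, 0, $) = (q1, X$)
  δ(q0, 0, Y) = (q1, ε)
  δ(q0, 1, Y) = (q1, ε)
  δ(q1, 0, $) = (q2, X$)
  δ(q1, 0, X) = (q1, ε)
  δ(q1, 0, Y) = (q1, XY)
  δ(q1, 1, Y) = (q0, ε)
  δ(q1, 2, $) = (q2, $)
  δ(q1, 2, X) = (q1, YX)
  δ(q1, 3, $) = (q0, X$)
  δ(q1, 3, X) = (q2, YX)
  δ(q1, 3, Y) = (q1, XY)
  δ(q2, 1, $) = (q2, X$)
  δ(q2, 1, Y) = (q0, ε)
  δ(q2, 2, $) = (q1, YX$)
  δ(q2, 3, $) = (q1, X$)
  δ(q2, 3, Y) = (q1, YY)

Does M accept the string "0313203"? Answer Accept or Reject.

(q0, 0313203, $) ⊢ (q1, 313203, X$) ⊢ (q2, 13203, YX$) ⊢ (q0, 3203, X$) ⊢ (q1, 3203, $) ⊢ (q0, 203, X$) ⊢ (q1, 203, $) ⊢ (q2, 03, $)
No transition applies at (q2, 03, $); input not fully consumed.

Reject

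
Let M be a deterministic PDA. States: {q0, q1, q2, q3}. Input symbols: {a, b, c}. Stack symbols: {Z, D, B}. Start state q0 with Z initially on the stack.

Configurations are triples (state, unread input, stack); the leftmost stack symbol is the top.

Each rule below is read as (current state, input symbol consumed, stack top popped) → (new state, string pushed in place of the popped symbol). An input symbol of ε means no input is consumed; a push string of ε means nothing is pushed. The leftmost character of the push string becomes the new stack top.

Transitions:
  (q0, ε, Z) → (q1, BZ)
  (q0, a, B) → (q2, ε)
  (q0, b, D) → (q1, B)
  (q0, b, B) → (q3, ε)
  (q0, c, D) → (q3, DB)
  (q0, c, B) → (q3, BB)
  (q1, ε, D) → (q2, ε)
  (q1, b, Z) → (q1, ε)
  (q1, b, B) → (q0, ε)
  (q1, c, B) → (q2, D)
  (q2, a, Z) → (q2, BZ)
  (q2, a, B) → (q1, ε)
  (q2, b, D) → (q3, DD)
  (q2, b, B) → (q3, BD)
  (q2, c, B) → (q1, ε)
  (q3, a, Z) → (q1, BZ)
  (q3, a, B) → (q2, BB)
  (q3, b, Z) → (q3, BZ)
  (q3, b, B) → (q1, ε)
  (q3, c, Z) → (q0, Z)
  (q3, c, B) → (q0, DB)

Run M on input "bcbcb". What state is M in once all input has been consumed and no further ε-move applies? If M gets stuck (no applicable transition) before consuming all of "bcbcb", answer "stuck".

(q0, bcbcb, Z) ⊢ (q1, bcbcb, BZ) ⊢ (q0, cbcb, Z) ⊢ (q1, cbcb, BZ) ⊢ (q2, bcb, DZ) ⊢ (q3, cb, DDZ)
No transition for (q3, c, top D); M blocks with input cb remaining.

stuck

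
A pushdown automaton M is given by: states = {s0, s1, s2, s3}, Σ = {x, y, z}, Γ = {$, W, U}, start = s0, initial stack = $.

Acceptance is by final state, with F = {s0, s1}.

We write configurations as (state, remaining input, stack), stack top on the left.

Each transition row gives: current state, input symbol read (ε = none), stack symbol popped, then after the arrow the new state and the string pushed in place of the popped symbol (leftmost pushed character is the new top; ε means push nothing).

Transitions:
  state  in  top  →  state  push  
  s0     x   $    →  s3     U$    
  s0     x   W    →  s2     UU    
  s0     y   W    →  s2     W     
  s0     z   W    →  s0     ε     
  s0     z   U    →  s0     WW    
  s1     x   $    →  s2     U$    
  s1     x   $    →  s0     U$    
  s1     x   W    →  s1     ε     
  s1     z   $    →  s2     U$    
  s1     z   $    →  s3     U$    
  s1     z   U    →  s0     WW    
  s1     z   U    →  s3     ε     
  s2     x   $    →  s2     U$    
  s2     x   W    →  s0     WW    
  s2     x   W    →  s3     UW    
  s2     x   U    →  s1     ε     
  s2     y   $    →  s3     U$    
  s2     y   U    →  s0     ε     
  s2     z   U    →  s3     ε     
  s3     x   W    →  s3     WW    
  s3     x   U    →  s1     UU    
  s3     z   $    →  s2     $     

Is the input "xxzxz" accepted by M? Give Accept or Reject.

One accepting computation: (s0, xxzxz, $) ⊢ (s3, xzxz, U$) ⊢ (s1, zxz, UU$) ⊢ (s3, xz, U$) ⊢ (s1, z, UU$) ⊢ (s0, ε, WWU$)
All input consumed and state s0 ∈ F.

Accept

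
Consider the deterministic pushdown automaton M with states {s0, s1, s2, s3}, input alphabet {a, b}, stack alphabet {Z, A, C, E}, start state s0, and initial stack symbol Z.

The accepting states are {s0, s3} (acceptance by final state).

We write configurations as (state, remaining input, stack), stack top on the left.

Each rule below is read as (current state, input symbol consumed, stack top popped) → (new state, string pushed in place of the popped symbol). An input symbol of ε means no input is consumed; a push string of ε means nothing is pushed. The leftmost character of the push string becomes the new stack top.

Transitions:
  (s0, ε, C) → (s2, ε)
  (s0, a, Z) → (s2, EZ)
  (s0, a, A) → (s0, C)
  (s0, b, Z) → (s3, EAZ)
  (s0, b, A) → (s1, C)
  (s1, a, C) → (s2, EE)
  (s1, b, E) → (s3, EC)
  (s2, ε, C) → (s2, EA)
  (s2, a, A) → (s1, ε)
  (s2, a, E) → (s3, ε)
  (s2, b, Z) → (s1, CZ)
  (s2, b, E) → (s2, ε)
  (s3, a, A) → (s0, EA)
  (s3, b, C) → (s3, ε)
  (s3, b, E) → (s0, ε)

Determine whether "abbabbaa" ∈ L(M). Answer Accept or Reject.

(s0, abbabbaa, Z) ⊢ (s2, bbabbaa, EZ) ⊢ (s2, babbaa, Z) ⊢ (s1, abbaa, CZ) ⊢ (s2, bbaa, EEZ) ⊢ (s2, baa, EZ) ⊢ (s2, aa, Z)
No transition applies at (s2, aa, Z); input not fully consumed.

Reject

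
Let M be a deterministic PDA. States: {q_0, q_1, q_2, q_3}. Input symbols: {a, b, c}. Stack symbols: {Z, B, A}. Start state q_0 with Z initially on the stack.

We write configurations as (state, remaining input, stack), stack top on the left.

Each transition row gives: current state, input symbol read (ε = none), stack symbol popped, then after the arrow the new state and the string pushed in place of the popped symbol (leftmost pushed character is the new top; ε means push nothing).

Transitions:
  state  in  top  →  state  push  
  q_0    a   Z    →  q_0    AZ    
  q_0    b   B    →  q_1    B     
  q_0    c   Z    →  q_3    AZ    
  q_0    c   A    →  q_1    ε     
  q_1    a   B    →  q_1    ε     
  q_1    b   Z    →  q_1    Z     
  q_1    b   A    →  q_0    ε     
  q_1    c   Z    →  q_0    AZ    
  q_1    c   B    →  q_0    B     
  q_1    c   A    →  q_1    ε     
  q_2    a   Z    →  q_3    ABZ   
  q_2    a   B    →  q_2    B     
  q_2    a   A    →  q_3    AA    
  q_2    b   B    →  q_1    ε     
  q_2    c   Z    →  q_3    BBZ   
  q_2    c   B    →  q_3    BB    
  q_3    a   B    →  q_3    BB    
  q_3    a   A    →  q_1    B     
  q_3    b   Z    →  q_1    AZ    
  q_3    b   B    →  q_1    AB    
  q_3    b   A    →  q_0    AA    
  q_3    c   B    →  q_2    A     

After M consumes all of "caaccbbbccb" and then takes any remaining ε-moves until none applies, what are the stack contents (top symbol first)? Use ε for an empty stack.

Z

(q_0, caaccbbbccb, Z)
  read c, top Z: go to q_3, push AZ → (q_3, aaccbbbccb, AZ)
  read a, top A: go to q_1, push B → (q_1, accbbbccb, BZ)
  read a, top B: go to q_1, push ε → (q_1, ccbbbccb, Z)
  read c, top Z: go to q_0, push AZ → (q_0, cbbbccb, AZ)
  read c, top A: go to q_1, push ε → (q_1, bbbccb, Z)
  read b, top Z: go to q_1, push Z → (q_1, bbccb, Z)
  read b, top Z: go to q_1, push Z → (q_1, bccb, Z)
  read b, top Z: go to q_1, push Z → (q_1, ccb, Z)
  read c, top Z: go to q_0, push AZ → (q_0, cb, AZ)
  read c, top A: go to q_1, push ε → (q_1, b, Z)
  read b, top Z: go to q_1, push Z → (q_1, ε, Z)
All input consumed in state q_1 with stack Z.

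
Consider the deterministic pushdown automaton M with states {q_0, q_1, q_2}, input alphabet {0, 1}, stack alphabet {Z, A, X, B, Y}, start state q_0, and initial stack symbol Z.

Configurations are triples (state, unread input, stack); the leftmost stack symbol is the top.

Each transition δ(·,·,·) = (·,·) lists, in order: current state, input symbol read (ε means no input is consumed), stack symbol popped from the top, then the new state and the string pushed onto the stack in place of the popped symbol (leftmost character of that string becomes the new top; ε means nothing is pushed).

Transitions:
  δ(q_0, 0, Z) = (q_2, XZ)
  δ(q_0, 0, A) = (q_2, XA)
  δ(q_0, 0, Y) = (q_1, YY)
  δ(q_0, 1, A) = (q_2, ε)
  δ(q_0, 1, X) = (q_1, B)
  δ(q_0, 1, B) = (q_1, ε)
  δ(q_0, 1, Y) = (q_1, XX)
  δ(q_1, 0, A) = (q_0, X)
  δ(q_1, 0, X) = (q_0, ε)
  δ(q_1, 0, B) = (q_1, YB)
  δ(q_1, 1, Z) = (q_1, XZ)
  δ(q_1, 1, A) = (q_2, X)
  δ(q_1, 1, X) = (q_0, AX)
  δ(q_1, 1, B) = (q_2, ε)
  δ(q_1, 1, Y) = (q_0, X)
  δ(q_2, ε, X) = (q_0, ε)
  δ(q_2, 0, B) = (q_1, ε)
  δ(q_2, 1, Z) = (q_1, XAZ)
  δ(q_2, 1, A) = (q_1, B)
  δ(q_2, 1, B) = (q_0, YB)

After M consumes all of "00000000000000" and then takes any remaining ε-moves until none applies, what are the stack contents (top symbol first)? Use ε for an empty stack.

(q_0, 00000000000000, Z)
  read 0, top Z: go to q_2, push XZ → (q_2, 0000000000000, XZ)
  ε-move, top X: go to q_0, push ε → (q_0, 0000000000000, Z)
  read 0, top Z: go to q_2, push XZ → (q_2, 000000000000, XZ)
  ε-move, top X: go to q_0, push ε → (q_0, 000000000000, Z)
  read 0, top Z: go to q_2, push XZ → (q_2, 00000000000, XZ)
  ε-move, top X: go to q_0, push ε → (q_0, 00000000000, Z)
  read 0, top Z: go to q_2, push XZ → (q_2, 0000000000, XZ)
  ε-move, top X: go to q_0, push ε → (q_0, 0000000000, Z)
  read 0, top Z: go to q_2, push XZ → (q_2, 000000000, XZ)
  ε-move, top X: go to q_0, push ε → (q_0, 000000000, Z)
  read 0, top Z: go to q_2, push XZ → (q_2, 00000000, XZ)
  ε-move, top X: go to q_0, push ε → (q_0, 00000000, Z)
  read 0, top Z: go to q_2, push XZ → (q_2, 0000000, XZ)
  ε-move, top X: go to q_0, push ε → (q_0, 0000000, Z)
  read 0, top Z: go to q_2, push XZ → (q_2, 000000, XZ)
  ε-move, top X: go to q_0, push ε → (q_0, 000000, Z)
  read 0, top Z: go to q_2, push XZ → (q_2, 00000, XZ)
  ε-move, top X: go to q_0, push ε → (q_0, 00000, Z)
  read 0, top Z: go to q_2, push XZ → (q_2, 0000, XZ)
  ε-move, top X: go to q_0, push ε → (q_0, 0000, Z)
  read 0, top Z: go to q_2, push XZ → (q_2, 000, XZ)
  ε-move, top X: go to q_0, push ε → (q_0, 000, Z)
  read 0, top Z: go to q_2, push XZ → (q_2, 00, XZ)
  ε-move, top X: go to q_0, push ε → (q_0, 00, Z)
  read 0, top Z: go to q_2, push XZ → (q_2, 0, XZ)
  ε-move, top X: go to q_0, push ε → (q_0, 0, Z)
  read 0, top Z: go to q_2, push XZ → (q_2, ε, XZ)
  ε-move, top X: go to q_0, push ε → (q_0, ε, Z)
All input consumed in state q_0 with stack Z.

Z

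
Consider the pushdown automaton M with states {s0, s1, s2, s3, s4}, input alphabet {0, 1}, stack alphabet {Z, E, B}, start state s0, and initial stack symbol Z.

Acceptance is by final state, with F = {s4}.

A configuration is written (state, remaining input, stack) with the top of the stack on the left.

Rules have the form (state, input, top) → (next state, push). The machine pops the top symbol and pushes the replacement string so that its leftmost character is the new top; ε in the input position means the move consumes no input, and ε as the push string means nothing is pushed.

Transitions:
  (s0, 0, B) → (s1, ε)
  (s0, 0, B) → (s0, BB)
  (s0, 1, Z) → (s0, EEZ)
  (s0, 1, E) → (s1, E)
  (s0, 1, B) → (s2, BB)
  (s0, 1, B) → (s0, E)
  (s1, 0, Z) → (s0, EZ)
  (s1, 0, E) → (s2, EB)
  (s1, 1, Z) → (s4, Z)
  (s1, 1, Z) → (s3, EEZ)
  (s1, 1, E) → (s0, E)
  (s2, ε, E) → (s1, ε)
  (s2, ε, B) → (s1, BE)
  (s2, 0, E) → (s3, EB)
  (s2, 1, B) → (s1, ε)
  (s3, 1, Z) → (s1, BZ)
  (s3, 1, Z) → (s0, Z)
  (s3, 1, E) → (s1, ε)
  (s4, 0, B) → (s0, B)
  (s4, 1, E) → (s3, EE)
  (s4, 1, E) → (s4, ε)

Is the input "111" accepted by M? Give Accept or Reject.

No computation consumes all input and reaches a final state.

Reject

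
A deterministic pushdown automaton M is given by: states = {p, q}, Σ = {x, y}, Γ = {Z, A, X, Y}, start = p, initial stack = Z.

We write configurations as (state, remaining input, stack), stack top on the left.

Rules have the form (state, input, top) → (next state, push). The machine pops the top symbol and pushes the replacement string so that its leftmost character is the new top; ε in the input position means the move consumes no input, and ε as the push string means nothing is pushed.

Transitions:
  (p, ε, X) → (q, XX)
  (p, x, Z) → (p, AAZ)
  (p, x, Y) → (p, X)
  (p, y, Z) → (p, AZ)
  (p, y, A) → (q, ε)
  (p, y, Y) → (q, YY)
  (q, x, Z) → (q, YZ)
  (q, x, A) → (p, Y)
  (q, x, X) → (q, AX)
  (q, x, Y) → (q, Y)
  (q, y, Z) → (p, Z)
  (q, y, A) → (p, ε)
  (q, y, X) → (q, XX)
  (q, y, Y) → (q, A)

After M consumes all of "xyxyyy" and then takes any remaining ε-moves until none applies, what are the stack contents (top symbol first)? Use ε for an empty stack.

YZ

(p, xyxyyy, Z)
  read x, top Z: go to p, push AAZ → (p, yxyyy, AAZ)
  read y, top A: go to q, push ε → (q, xyyy, AZ)
  read x, top A: go to p, push Y → (p, yyy, YZ)
  read y, top Y: go to q, push YY → (q, yy, YYZ)
  read y, top Y: go to q, push A → (q, y, AYZ)
  read y, top A: go to p, push ε → (p, ε, YZ)
All input consumed in state p with stack YZ.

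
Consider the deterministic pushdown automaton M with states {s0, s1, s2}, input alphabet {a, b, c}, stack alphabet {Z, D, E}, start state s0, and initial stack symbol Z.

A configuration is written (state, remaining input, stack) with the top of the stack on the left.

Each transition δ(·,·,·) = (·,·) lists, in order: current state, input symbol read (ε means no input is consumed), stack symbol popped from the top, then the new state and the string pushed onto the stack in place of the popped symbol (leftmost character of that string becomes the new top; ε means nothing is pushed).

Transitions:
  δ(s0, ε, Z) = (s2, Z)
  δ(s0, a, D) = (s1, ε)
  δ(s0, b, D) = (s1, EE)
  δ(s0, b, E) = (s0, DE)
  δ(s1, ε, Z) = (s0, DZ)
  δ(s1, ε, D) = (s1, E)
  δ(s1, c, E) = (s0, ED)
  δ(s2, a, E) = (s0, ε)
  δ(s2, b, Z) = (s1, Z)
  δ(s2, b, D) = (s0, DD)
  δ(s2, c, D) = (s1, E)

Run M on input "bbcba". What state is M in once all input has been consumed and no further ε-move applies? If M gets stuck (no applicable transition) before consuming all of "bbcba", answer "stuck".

s1

(s0, bbcba, Z)
  ε-move, top Z: go to s2, push Z → (s2, bbcba, Z)
  read b, top Z: go to s1, push Z → (s1, bcba, Z)
  ε-move, top Z: go to s0, push DZ → (s0, bcba, DZ)
  read b, top D: go to s1, push EE → (s1, cba, EEZ)
  read c, top E: go to s0, push ED → (s0, ba, EDEZ)
  read b, top E: go to s0, push DE → (s0, a, DEDEZ)
  read a, top D: go to s1, push ε → (s1, ε, EDEZ)
All input consumed; M is in state s1.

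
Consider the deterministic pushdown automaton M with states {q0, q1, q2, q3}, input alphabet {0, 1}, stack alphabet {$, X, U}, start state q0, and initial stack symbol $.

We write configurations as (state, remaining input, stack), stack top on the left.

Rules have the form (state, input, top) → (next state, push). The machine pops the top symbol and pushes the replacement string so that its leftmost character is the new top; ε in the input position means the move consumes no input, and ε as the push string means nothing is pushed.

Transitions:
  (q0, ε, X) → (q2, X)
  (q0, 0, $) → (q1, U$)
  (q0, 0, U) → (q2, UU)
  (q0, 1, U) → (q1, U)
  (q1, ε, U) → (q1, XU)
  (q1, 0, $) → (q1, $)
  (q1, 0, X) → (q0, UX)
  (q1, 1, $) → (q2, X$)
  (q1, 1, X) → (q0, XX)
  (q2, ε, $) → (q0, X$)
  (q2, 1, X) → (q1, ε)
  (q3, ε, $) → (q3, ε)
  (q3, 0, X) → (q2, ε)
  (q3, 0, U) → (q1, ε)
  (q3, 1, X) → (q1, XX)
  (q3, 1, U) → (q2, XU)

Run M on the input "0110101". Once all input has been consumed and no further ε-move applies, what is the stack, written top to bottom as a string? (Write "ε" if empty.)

XUXUXU$

(q0, 0110101, $) ⊢ (q1, 110101, U$) ⊢ (q1, 110101, XU$) ⊢ (q0, 10101, XXU$) ⊢ (q2, 10101, XXU$) ⊢ (q1, 0101, XU$) ⊢ (q0, 101, UXU$) ⊢ (q1, 01, UXU$) ⊢ (q1, 01, XUXU$) ⊢ (q0, 1, UXUXU$) ⊢ (q1, ε, UXUXU$) ⊢ (q1, ε, XUXUXU$)
All input consumed in state q1 with stack XUXUXU$.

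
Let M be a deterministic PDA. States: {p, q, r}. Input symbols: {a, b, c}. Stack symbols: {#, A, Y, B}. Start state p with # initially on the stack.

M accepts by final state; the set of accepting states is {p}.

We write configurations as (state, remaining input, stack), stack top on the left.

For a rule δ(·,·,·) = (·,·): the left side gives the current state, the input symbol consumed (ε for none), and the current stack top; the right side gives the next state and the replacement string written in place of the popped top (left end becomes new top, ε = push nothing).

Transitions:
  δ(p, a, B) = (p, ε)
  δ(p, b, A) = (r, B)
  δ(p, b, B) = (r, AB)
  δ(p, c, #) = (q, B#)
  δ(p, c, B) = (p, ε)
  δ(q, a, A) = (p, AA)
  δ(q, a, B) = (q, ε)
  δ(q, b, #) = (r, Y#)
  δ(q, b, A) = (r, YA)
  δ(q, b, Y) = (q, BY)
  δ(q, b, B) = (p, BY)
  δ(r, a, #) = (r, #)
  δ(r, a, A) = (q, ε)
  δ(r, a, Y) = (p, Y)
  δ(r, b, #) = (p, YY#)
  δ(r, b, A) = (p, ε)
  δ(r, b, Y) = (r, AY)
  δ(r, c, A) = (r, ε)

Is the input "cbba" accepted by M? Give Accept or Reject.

Reject

(p, cbba, #)
  read c, top #: go to q, push B# → (q, bba, B#)
  read b, top B: go to p, push BY → (p, ba, BY#)
  read b, top B: go to r, push AB → (r, a, ABY#)
  read a, top A: go to q, push ε → (q, ε, BY#)
All input consumed; state q ∉ F and no further ε-move applies.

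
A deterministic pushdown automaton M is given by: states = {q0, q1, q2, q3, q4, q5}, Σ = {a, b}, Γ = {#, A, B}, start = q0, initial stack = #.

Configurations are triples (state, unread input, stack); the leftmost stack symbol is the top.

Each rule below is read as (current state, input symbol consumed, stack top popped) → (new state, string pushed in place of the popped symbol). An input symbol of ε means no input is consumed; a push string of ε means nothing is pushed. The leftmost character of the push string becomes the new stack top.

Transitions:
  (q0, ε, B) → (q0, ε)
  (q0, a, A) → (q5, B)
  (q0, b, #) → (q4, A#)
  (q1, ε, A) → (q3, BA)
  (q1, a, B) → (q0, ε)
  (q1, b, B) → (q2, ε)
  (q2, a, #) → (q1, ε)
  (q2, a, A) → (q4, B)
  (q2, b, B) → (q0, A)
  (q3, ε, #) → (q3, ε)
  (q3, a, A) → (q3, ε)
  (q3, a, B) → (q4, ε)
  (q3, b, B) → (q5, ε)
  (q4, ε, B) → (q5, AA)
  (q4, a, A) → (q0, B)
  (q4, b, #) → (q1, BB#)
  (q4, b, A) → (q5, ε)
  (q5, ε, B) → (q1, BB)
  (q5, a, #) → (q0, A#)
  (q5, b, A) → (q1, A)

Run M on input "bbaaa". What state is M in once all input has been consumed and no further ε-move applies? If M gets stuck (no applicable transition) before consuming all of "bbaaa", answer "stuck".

(q0, bbaaa, #)
  read b, top #: go to q4, push A# → (q4, baaa, A#)
  read b, top A: go to q5, push ε → (q5, aaa, #)
  read a, top #: go to q0, push A# → (q0, aa, A#)
  read a, top A: go to q5, push B → (q5, a, B#)
  ε-move, top B: go to q1, push BB → (q1, a, BB#)
  read a, top B: go to q0, push ε → (q0, ε, B#)
  ε-move, top B: go to q0, push ε → (q0, ε, #)
All input consumed; M is in state q0.

q0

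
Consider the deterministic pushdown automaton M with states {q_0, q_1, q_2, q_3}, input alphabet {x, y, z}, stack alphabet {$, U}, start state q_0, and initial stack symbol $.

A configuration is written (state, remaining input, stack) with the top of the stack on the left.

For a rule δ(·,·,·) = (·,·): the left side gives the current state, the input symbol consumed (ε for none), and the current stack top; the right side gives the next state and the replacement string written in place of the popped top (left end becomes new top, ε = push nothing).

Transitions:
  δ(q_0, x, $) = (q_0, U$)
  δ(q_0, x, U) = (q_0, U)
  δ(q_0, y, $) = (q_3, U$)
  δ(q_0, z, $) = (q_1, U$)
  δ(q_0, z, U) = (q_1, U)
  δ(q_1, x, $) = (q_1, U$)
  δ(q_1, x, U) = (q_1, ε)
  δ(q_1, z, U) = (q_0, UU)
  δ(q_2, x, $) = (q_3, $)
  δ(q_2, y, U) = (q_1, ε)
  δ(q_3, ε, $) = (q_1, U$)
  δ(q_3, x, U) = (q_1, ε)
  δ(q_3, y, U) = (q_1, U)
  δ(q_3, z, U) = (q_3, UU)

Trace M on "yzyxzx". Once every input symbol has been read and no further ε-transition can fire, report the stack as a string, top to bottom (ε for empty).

UU$

(q_0, yzyxzx, $)
  read y, top $: go to q_3, push U$ → (q_3, zyxzx, U$)
  read z, top U: go to q_3, push UU → (q_3, yxzx, UU$)
  read y, top U: go to q_1, push U → (q_1, xzx, UU$)
  read x, top U: go to q_1, push ε → (q_1, zx, U$)
  read z, top U: go to q_0, push UU → (q_0, x, UU$)
  read x, top U: go to q_0, push U → (q_0, ε, UU$)
All input consumed in state q_0 with stack UU$.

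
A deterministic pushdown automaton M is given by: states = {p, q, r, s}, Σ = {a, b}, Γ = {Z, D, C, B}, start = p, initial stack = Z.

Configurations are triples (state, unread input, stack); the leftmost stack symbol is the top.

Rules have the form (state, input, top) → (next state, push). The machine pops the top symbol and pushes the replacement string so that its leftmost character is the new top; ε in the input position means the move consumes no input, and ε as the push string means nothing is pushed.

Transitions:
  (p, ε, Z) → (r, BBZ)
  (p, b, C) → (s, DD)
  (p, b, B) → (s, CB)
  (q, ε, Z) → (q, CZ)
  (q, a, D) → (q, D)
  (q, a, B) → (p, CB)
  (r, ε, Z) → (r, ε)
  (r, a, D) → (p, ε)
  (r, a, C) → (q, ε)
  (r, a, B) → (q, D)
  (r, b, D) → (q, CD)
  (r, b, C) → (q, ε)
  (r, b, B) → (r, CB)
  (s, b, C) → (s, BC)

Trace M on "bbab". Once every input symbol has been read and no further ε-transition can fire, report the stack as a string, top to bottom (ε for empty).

(p, bbab, Z) ⊢ (r, bbab, BBZ) ⊢ (r, bab, CBBZ) ⊢ (q, ab, BBZ) ⊢ (p, b, CBBZ) ⊢ (s, ε, DDBBZ)
All input consumed in state s with stack DDBBZ.

DDBBZ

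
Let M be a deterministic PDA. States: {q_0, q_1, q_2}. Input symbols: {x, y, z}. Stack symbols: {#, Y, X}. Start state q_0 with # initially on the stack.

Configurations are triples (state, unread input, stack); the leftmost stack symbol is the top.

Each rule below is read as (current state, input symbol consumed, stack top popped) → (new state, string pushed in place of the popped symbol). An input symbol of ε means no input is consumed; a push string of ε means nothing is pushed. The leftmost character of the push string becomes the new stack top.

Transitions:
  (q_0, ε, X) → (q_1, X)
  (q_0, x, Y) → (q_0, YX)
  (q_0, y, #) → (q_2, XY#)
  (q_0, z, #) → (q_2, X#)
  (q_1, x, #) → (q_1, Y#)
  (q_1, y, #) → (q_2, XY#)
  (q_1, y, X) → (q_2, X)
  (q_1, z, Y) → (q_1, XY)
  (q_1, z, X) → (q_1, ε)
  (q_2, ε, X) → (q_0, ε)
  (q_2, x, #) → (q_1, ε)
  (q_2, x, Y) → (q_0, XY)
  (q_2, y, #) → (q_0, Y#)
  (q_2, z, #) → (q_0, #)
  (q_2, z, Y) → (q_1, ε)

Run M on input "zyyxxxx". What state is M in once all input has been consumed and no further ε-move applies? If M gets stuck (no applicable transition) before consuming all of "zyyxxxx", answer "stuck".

(q_0, zyyxxxx, #)
  read z, top #: go to q_2, push X# → (q_2, yyxxxx, X#)
  ε-move, top X: go to q_0, push ε → (q_0, yyxxxx, #)
  read y, top #: go to q_2, push XY# → (q_2, yxxxx, XY#)
  ε-move, top X: go to q_0, push ε → (q_0, yxxxx, Y#)
No transition for (q_0, y, top Y); M blocks with input yxxxx remaining.

stuck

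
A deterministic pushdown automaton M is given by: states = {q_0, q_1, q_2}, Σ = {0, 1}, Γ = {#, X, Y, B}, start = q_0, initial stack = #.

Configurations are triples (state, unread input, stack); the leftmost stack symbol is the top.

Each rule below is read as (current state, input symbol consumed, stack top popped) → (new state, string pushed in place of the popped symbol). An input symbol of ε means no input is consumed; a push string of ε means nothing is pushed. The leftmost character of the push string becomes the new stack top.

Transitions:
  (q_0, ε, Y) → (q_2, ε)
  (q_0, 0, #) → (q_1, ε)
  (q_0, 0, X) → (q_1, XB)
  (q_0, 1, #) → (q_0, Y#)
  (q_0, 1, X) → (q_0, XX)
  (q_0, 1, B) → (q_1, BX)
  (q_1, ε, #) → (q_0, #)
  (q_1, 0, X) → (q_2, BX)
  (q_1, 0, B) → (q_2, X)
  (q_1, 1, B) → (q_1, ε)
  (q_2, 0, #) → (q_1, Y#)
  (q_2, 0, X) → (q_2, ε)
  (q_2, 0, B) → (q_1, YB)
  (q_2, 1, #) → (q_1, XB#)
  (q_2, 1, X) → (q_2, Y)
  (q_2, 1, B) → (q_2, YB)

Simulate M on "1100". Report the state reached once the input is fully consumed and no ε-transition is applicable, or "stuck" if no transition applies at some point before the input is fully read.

(q_0, 1100, #)
  read 1, top #: go to q_0, push Y# → (q_0, 100, Y#)
  ε-move, top Y: go to q_2, push ε → (q_2, 100, #)
  read 1, top #: go to q_1, push XB# → (q_1, 00, XB#)
  read 0, top X: go to q_2, push BX → (q_2, 0, BXB#)
  read 0, top B: go to q_1, push YB → (q_1, ε, YBXB#)
All input consumed; M is in state q_1.

q_1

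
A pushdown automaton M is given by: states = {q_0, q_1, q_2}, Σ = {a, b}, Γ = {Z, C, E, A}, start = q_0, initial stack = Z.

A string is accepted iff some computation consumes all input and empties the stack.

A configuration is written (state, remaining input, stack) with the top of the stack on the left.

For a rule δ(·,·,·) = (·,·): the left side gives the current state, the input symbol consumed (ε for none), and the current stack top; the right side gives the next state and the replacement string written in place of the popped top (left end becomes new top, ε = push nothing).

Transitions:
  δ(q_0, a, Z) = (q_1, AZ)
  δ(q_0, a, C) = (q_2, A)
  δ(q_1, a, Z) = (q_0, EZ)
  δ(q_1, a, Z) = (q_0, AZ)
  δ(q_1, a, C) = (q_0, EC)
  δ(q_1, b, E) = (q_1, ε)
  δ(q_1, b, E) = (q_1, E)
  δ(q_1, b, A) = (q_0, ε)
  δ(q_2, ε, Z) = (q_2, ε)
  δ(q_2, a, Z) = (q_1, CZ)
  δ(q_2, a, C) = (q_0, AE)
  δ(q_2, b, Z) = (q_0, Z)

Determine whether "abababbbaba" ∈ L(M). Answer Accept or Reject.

Reject

No computation consumes all input and empties the stack.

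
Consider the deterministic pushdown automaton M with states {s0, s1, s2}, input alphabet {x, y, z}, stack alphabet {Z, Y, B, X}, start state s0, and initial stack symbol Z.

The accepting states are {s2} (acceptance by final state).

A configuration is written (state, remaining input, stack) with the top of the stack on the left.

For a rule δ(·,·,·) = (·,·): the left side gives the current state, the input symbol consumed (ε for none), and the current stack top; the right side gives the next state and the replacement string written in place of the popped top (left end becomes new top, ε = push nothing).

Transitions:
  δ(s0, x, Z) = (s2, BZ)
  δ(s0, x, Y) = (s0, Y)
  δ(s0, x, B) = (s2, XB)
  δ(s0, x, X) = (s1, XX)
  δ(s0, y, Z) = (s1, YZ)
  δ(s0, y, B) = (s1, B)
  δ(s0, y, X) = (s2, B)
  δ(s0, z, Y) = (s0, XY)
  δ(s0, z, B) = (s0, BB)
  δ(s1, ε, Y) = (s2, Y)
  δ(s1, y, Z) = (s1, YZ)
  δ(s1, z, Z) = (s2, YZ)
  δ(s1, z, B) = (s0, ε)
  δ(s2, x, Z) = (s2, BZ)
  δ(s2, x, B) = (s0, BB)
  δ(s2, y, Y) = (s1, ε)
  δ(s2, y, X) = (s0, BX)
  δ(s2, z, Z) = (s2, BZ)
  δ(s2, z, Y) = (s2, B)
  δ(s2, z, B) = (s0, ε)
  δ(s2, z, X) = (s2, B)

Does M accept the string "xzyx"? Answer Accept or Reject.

Reject

(s0, xzyx, Z) ⊢ (s2, zyx, BZ) ⊢ (s0, yx, Z) ⊢ (s1, x, YZ) ⊢ (s2, x, YZ)
No transition applies at (s2, x, YZ); input not fully consumed.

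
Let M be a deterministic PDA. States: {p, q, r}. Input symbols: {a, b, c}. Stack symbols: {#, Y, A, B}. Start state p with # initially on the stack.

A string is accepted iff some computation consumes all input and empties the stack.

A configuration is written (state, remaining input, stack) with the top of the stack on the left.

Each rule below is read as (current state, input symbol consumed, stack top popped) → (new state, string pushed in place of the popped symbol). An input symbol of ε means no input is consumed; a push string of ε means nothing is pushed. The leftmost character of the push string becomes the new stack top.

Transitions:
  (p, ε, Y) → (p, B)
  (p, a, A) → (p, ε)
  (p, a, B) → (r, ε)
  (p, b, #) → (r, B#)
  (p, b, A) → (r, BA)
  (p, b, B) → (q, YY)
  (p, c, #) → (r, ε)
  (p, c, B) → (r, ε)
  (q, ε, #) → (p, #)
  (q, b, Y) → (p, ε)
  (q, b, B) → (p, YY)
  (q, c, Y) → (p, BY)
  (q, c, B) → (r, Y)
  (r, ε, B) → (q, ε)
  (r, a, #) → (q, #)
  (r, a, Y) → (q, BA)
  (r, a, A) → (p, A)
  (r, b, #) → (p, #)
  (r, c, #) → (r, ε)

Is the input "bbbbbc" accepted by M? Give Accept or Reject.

(p, bbbbbc, #)
  read b, top #: go to r, push B# → (r, bbbbc, B#)
  ε-move, top B: go to q, push ε → (q, bbbbc, #)
  ε-move, top #: go to p, push # → (p, bbbbc, #)
  read b, top #: go to r, push B# → (r, bbbc, B#)
  ε-move, top B: go to q, push ε → (q, bbbc, #)
  ε-move, top #: go to p, push # → (p, bbbc, #)
  read b, top #: go to r, push B# → (r, bbc, B#)
  ε-move, top B: go to q, push ε → (q, bbc, #)
  ε-move, top #: go to p, push # → (p, bbc, #)
  read b, top #: go to r, push B# → (r, bc, B#)
  ε-move, top B: go to q, push ε → (q, bc, #)
  ε-move, top #: go to p, push # → (p, bc, #)
  read b, top #: go to r, push B# → (r, c, B#)
  ε-move, top B: go to q, push ε → (q, c, #)
  ε-move, top #: go to p, push # → (p, c, #)
  read c, top #: go to r, push ε → (r, ε, ε)
All input consumed and the stack is empty.

Accept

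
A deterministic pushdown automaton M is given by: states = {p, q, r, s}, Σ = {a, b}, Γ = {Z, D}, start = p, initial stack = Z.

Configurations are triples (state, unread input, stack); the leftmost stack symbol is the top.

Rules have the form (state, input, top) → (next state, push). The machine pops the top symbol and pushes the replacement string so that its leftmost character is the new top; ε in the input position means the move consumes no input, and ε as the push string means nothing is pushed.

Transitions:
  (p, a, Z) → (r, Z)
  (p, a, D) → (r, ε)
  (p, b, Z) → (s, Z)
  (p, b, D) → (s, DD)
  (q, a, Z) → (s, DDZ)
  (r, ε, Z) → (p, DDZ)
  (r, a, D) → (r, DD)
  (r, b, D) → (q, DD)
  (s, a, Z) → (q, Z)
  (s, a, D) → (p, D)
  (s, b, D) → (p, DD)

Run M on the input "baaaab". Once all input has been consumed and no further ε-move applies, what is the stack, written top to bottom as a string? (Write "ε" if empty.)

(p, baaaab, Z)
  read b, top Z: go to s, push Z → (s, aaaab, Z)
  read a, top Z: go to q, push Z → (q, aaab, Z)
  read a, top Z: go to s, push DDZ → (s, aab, DDZ)
  read a, top D: go to p, push D → (p, ab, DDZ)
  read a, top D: go to r, push ε → (r, b, DZ)
  read b, top D: go to q, push DD → (q, ε, DDZ)
All input consumed in state q with stack DDZ.

DDZ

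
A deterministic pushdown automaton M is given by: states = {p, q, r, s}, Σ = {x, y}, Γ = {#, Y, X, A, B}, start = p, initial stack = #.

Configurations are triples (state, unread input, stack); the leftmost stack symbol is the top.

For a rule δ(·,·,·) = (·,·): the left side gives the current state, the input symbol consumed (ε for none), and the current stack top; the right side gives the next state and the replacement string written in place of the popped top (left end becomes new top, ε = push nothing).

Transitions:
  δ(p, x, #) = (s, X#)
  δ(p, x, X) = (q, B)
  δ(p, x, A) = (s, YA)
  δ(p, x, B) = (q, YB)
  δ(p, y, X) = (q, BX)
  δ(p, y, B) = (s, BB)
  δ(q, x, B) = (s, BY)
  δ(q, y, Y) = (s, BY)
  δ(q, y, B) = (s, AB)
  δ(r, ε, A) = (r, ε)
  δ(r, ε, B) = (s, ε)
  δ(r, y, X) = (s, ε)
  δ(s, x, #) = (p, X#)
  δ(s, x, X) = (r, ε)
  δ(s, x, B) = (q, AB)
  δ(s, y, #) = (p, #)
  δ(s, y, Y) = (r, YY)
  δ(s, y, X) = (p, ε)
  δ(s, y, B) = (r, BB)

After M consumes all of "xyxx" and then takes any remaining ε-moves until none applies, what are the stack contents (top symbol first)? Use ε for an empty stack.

(p, xyxx, #) ⊢ (s, yxx, X#) ⊢ (p, xx, #) ⊢ (s, x, X#) ⊢ (r, ε, #)
All input consumed in state r with stack #.

#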